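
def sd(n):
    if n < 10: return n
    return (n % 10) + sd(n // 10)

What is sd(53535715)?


sd(53535715) = 5 + sd(5353571)
sd(5353571) = 1 + sd(535357)
sd(535357) = 7 + sd(53535)
sd(53535) = 5 + sd(5353)
sd(5353) = 3 + sd(535)
sd(535) = 5 + sd(53)
sd(53) = 3 + sd(5)
sd(5) = 5  (base case)
Total: 5 + 1 + 7 + 5 + 3 + 5 + 3 + 5 = 34

34


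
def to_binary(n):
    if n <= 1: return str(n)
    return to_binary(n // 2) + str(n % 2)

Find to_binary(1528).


to_binary(1528) = to_binary(764) + '0'
to_binary(764) = to_binary(382) + '0'
to_binary(382) = to_binary(191) + '0'
to_binary(191) = to_binary(95) + '1'
to_binary(95) = to_binary(47) + '1'
to_binary(47) = to_binary(23) + '1'
to_binary(23) = to_binary(11) + '1'
to_binary(11) = to_binary(5) + '1'
to_binary(5) = to_binary(2) + '1'
to_binary(2) = to_binary(1) + '0'
to_binary(1) = '1'  (base case)
Concatenating: '1' + '0' + '1' + '1' + '1' + '1' + '1' + '1' + '0' + '0' + '0' = '10111111000'

10111111000


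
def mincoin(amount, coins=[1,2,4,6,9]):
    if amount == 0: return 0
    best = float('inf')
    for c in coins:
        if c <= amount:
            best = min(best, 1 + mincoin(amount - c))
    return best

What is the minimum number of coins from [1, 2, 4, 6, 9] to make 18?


Building up with DP:
mincoin(0) = 0
mincoin(1) = min(1+mincoin(0)=1+0=1) = 1
mincoin(2) = min(1+mincoin(1)=1+1=2, 1+mincoin(0)=1+0=1) = 1
mincoin(3) = min(1+mincoin(2)=1+1=2, 1+mincoin(1)=1+1=2) = 2
mincoin(4) = min(1+mincoin(3)=1+2=3, 1+mincoin(2)=1+1=2, 1+mincoin(0)=1+0=1) = 1
mincoin(5) = min(1+mincoin(4)=1+1=2, 1+mincoin(3)=1+2=3, 1+mincoin(1)=1+1=2) = 2
mincoin(6) = min(1+mincoin(5)=1+2=3, 1+mincoin(4)=1+1=2, 1+mincoin(2)=1+1=2, 1+mincoin(0)=1+0=1) = 1
mincoin(7) = min(1+mincoin(6)=1+1=2, 1+mincoin(5)=1+2=3, 1+mincoin(3)=1+2=3, 1+mincoin(1)=1+1=2) = 2
mincoin(8) = min(1+mincoin(7)=1+2=3, 1+mincoin(6)=1+1=2, 1+mincoin(4)=1+1=2, 1+mincoin(2)=1+1=2) = 2
mincoin(9) = min(1+mincoin(8)=1+2=3, 1+mincoin(7)=1+2=3, 1+mincoin(5)=1+2=3, 1+mincoin(3)=1+2=3, 1+mincoin(0)=1+0=1) = 1
mincoin(10) = min(1+mincoin(9)=1+1=2, 1+mincoin(8)=1+2=3, 1+mincoin(6)=1+1=2, 1+mincoin(4)=1+1=2, 1+mincoin(1)=1+1=2) = 2
mincoin(11) = min(1+mincoin(10)=1+2=3, 1+mincoin(9)=1+1=2, 1+mincoin(7)=1+2=3, 1+mincoin(5)=1+2=3, 1+mincoin(2)=1+1=2) = 2
mincoin(12) = min(1+mincoin(11)=1+2=3, 1+mincoin(10)=1+2=3, 1+mincoin(8)=1+2=3, 1+mincoin(6)=1+1=2, 1+mincoin(3)=1+2=3) = 2
mincoin(13) = min(1+mincoin(12)=1+2=3, 1+mincoin(11)=1+2=3, 1+mincoin(9)=1+1=2, 1+mincoin(7)=1+2=3, 1+mincoin(4)=1+1=2) = 2
mincoin(14) = min(1+mincoin(13)=1+2=3, 1+mincoin(12)=1+2=3, 1+mincoin(10)=1+2=3, 1+mincoin(8)=1+2=3, 1+mincoin(5)=1+2=3) = 3
mincoin(15) = min(1+mincoin(14)=1+3=4, 1+mincoin(13)=1+2=3, 1+mincoin(11)=1+2=3, 1+mincoin(9)=1+1=2, 1+mincoin(6)=1+1=2) = 2
mincoin(16) = min(1+mincoin(15)=1+2=3, 1+mincoin(14)=1+3=4, 1+mincoin(12)=1+2=3, 1+mincoin(10)=1+2=3, 1+mincoin(7)=1+2=3) = 3
mincoin(17) = min(1+mincoin(16)=1+3=4, 1+mincoin(15)=1+2=3, 1+mincoin(13)=1+2=3, 1+mincoin(11)=1+2=3, 1+mincoin(8)=1+2=3) = 3
mincoin(18) = min(1+mincoin(17)=1+3=4, 1+mincoin(16)=1+3=4, 1+mincoin(14)=1+3=4, 1+mincoin(12)=1+2=3, 1+mincoin(9)=1+1=2) = 2

2


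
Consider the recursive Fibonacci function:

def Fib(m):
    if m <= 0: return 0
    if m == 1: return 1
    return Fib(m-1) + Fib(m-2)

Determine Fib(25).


Computing Fib(25) bottom-up:
Fib(0) = 0
Fib(1) = 1
Fib(2) = Fib(1) + Fib(0) = 1 + 0 = 1
Fib(3) = Fib(2) + Fib(1) = 1 + 1 = 2
Fib(4) = Fib(3) + Fib(2) = 2 + 1 = 3
Fib(5) = Fib(4) + Fib(3) = 3 + 2 = 5
Fib(6) = Fib(5) + Fib(4) = 5 + 3 = 8
Fib(7) = Fib(6) + Fib(5) = 8 + 5 = 13
Fib(8) = Fib(7) + Fib(6) = 13 + 8 = 21
Fib(9) = Fib(8) + Fib(7) = 21 + 13 = 34
Fib(10) = Fib(9) + Fib(8) = 34 + 21 = 55
Fib(11) = Fib(10) + Fib(9) = 55 + 34 = 89
Fib(12) = Fib(11) + Fib(10) = 89 + 55 = 144
Fib(13) = Fib(12) + Fib(11) = 144 + 89 = 233
Fib(14) = Fib(13) + Fib(12) = 233 + 144 = 377
Fib(15) = Fib(14) + Fib(13) = 377 + 233 = 610
Fib(16) = Fib(15) + Fib(14) = 610 + 377 = 987
Fib(17) = Fib(16) + Fib(15) = 987 + 610 = 1597
Fib(18) = Fib(17) + Fib(16) = 1597 + 987 = 2584
Fib(19) = Fib(18) + Fib(17) = 2584 + 1597 = 4181
Fib(20) = Fib(19) + Fib(18) = 4181 + 2584 = 6765
Fib(21) = Fib(20) + Fib(19) = 6765 + 4181 = 10946
Fib(22) = Fib(21) + Fib(20) = 10946 + 6765 = 17711
Fib(23) = Fib(22) + Fib(21) = 17711 + 10946 = 28657
Fib(24) = Fib(23) + Fib(22) = 28657 + 17711 = 46368
Fib(25) = Fib(24) + Fib(23) = 46368 + 28657 = 75025

75025


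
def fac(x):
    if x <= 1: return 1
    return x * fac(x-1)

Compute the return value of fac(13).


fac(13)
= 13 * fac(12)
= 13 * 12 * fac(11)
= 13 * 12 * 11 * fac(10)
= 13 * 12 * 11 * 10 * fac(9)
= 13 * 12 * 11 * 10 * 9 * fac(8)
= 13 * 12 * 11 * 10 * 9 * 8 * fac(7)
= 13 * 12 * 11 * 10 * 9 * 8 * 7 * fac(6)
= 13 * 12 * 11 * 10 * 9 * 8 * 7 * 6 * fac(5)
= 13 * 12 * 11 * 10 * 9 * 8 * 7 * 6 * 5 * fac(4)
= 13 * 12 * 11 * 10 * 9 * 8 * 7 * 6 * 5 * 4 * fac(3)
= 13 * 12 * 11 * 10 * 9 * 8 * 7 * 6 * 5 * 4 * 3 * fac(2)
= 13 * 12 * 11 * 10 * 9 * 8 * 7 * 6 * 5 * 4 * 3 * 2 * fac(1)
= 13 * 12 * 11 * 10 * 9 * 8 * 7 * 6 * 5 * 4 * 3 * 2 * 1
= 6227020800

6227020800


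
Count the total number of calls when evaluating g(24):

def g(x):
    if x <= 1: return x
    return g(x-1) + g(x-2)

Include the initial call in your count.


Let C(n) = total calls for g(n)
C(0) = 1, C(1) = 1
C(2) = 1 + C(1) + C(0) = 1 + 1 + 1 = 3
C(3) = 1 + C(2) + C(1) = 1 + 3 + 1 = 5
C(4) = 1 + C(3) + C(2) = 1 + 5 + 3 = 9
C(5) = 1 + C(4) + C(3) = 1 + 9 + 5 = 15
C(6) = 1 + C(5) + C(4) = 1 + 15 + 9 = 25
C(7) = 1 + C(6) + C(5) = 1 + 25 + 15 = 41
C(8) = 1 + C(7) + C(6) = 1 + 41 + 25 = 67
C(9) = 1 + C(8) + C(7) = 1 + 67 + 41 = 109
C(10) = 1 + C(9) + C(8) = 1 + 109 + 67 = 177
C(11) = 1 + C(10) + C(9) = 1 + 177 + 109 = 287
C(12) = 1 + C(11) + C(10) = 1 + 287 + 177 = 465
C(13) = 1 + C(12) + C(11) = 1 + 465 + 287 = 753
C(14) = 1 + C(13) + C(12) = 1 + 753 + 465 = 1219
C(15) = 1 + C(14) + C(13) = 1 + 1219 + 753 = 1973
C(16) = 1 + C(15) + C(14) = 1 + 1973 + 1219 = 3193
C(17) = 1 + C(16) + C(15) = 1 + 3193 + 1973 = 5167
C(18) = 1 + C(17) + C(16) = 1 + 5167 + 3193 = 8361
C(19) = 1 + C(18) + C(17) = 1 + 8361 + 5167 = 13529
C(20) = 1 + C(19) + C(18) = 1 + 13529 + 8361 = 21891
C(21) = 1 + C(20) + C(19) = 1 + 21891 + 13529 = 35421
C(22) = 1 + C(21) + C(20) = 1 + 35421 + 21891 = 57313
C(23) = 1 + C(22) + C(21) = 1 + 57313 + 35421 = 92735
C(24) = 1 + C(23) + C(22) = 1 + 92735 + 57313 = 150049

150049


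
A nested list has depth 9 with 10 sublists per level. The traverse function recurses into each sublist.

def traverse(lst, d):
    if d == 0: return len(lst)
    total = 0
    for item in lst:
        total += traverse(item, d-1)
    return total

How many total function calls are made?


At depth 0 (root): 1 call
At depth 1: each of 1 parents calls traverse on 10 children = 10 calls
At depth 2: each of 10 parents calls traverse on 10 children = 100 calls
At depth 3: each of 100 parents calls traverse on 10 children = 1000 calls
At depth 4: each of 1000 parents calls traverse on 10 children = 10000 calls
At depth 5: each of 10000 parents calls traverse on 10 children = 100000 calls
At depth 6: each of 100000 parents calls traverse on 10 children = 1000000 calls
At depth 7: each of 1000000 parents calls traverse on 10 children = 10000000 calls
At depth 8: each of 10000000 parents calls traverse on 10 children = 100000000 calls
At depth 9: each of 100000000 parents calls traverse on 10 children = 1000000000 calls
Total: 1 + 10 + 100 + 1000 + 10000 + 100000 + 1000000 + 10000000 + 100000000 + 1000000000 = 1111111111

1111111111


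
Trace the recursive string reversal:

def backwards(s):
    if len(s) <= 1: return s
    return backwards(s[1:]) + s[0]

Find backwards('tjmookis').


backwards('tjmookis') = backwards('jmookis') + 't'
backwards('jmookis') = backwards('mookis') + 'j'
backwards('mookis') = backwards('ookis') + 'm'
backwards('ookis') = backwards('okis') + 'o'
backwards('okis') = backwards('kis') + 'o'
backwards('kis') = backwards('is') + 'k'
backwards('is') = backwards('s') + 'i'
backwards('s') = 's'  (base case)
Concatenating: 's' + 'i' + 'k' + 'o' + 'o' + 'm' + 'j' + 't' = 'sikoomjt'

sikoomjt


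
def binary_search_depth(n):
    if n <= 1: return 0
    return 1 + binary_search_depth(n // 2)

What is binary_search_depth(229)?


229 / 2 = 114
114 / 2 = 57
57 / 2 = 28
28 / 2 = 14
14 / 2 = 7
7 / 2 = 3
3 / 2 = 1
Reached 1 after 7 halvings

7


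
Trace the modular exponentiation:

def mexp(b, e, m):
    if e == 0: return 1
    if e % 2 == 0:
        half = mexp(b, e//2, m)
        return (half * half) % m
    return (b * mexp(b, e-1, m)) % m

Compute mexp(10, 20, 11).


mexp(10, 20, 11): e is even, compute mexp(10, 10, 11)
  mexp(10, 10, 11): e is even, compute mexp(10, 5, 11)
    mexp(10, 5, 11): e is odd, compute mexp(10, 4, 11)
      mexp(10, 4, 11): e is even, compute mexp(10, 2, 11)
        mexp(10, 2, 11): e is even, compute mexp(10, 1, 11)
          mexp(10, 1, 11): e is odd, compute mexp(10, 0, 11)
          mexp(10, 0, 11) = 1
          (10 * 1) % 11 = 10
        half=10, (10*10) % 11 = 1
      half=1, (1*1) % 11 = 1
    (10 * 1) % 11 = 10
  half=10, (10*10) % 11 = 1
half=1, (1*1) % 11 = 1

1


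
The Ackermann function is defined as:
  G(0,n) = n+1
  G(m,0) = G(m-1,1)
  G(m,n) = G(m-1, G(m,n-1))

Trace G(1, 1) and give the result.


G(1, 1) = G(0, G(1, 0))
  G(1, 0) = G(0, 1)
    G(0, 1) = 2
  = G(0, 2)
  G(0, 2) = 3
Result: G(1, 1) = 3

3


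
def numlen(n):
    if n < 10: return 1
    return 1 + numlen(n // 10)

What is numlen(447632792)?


numlen(447632792) = 1 + numlen(44763279)
numlen(44763279) = 1 + numlen(4476327)
numlen(4476327) = 1 + numlen(447632)
numlen(447632) = 1 + numlen(44763)
numlen(44763) = 1 + numlen(4476)
numlen(4476) = 1 + numlen(447)
numlen(447) = 1 + numlen(44)
numlen(44) = 1 + numlen(4)
numlen(4) = 1  (base case: 4 < 10)
Unwinding: 1 + 1 + 1 + 1 + 1 + 1 + 1 + 1 + 1 = 9

9


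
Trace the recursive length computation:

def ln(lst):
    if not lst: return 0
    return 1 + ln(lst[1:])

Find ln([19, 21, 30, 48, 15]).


ln([19, 21, 30, 48, 15]) = 1 + ln([21, 30, 48, 15])
ln([21, 30, 48, 15]) = 1 + ln([30, 48, 15])
ln([30, 48, 15]) = 1 + ln([48, 15])
ln([48, 15]) = 1 + ln([15])
ln([15]) = 1 + ln([])
ln([]) = 0  (base case)
Unwinding: 1 + 1 + 1 + 1 + 1 + 0 = 5

5


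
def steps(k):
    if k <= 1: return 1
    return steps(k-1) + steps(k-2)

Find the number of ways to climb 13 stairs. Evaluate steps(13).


Building up from base cases:
steps(0) = 1
steps(1) = 1
steps(2) = steps(1) + steps(0) = 1 + 1 = 2
steps(3) = steps(2) + steps(1) = 2 + 1 = 3
steps(4) = steps(3) + steps(2) = 3 + 2 = 5
steps(5) = steps(4) + steps(3) = 5 + 3 = 8
steps(6) = steps(5) + steps(4) = 8 + 5 = 13
steps(7) = steps(6) + steps(5) = 13 + 8 = 21
steps(8) = steps(7) + steps(6) = 21 + 13 = 34
steps(9) = steps(8) + steps(7) = 34 + 21 = 55
steps(10) = steps(9) + steps(8) = 55 + 34 = 89
steps(11) = steps(10) + steps(9) = 89 + 55 = 144
steps(12) = steps(11) + steps(10) = 144 + 89 = 233
steps(13) = steps(12) + steps(11) = 233 + 144 = 377

377


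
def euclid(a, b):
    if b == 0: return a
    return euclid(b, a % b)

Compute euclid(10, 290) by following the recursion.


euclid(10, 290) = euclid(290, 10)
euclid(290, 10) = euclid(10, 0)
euclid(10, 0) = 10  (base case)

10


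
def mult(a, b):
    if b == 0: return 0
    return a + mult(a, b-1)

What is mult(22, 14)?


mult(22, 14) = 22 + mult(22, 13)
mult(22, 13) = 22 + mult(22, 12)
mult(22, 12) = 22 + mult(22, 11)
mult(22, 11) = 22 + mult(22, 10)
mult(22, 10) = 22 + mult(22, 9)
mult(22, 9) = 22 + mult(22, 8)
mult(22, 8) = 22 + mult(22, 7)
mult(22, 7) = 22 + mult(22, 6)
mult(22, 6) = 22 + mult(22, 5)
mult(22, 5) = 22 + mult(22, 4)
mult(22, 4) = 22 + mult(22, 3)
mult(22, 3) = 22 + mult(22, 2)
mult(22, 2) = 22 + mult(22, 1)
mult(22, 1) = 22 + mult(22, 0)
mult(22, 0) = 0  (base case)
Total: 22 + 22 + 22 + 22 + 22 + 22 + 22 + 22 + 22 + 22 + 22 + 22 + 22 + 22 + 0 = 308

308


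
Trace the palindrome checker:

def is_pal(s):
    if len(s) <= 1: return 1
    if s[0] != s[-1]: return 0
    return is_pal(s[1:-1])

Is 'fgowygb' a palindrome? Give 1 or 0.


is_pal('fgowygb'): s[0]='f' != s[-1]='b' -> return 0
Result: 0 (not a palindrome)

0


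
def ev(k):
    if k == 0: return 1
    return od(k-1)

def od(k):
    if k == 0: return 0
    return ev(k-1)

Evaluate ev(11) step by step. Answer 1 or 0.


ev(11) = od(10)
od(10) = ev(9)
ev(9) = od(8)
od(8) = ev(7)
ev(7) = od(6)
od(6) = ev(5)
ev(5) = od(4)
od(4) = ev(3)
ev(3) = od(2)
od(2) = ev(1)
ev(1) = od(0)
od(0) = 0  (base case)
Result: 0

0


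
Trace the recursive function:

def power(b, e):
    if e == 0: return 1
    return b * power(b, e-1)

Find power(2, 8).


power(2, 8)
= 2 * power(2, 7)
= 2 * 2 * power(2, 6)
= 2 * 2 * 2 * power(2, 5)
= 2 * 2 * 2 * 2 * power(2, 4)
= 2 * 2 * 2 * 2 * 2 * power(2, 3)
= 2 * 2 * 2 * 2 * 2 * 2 * power(2, 2)
= 2 * 2 * 2 * 2 * 2 * 2 * 2 * power(2, 1)
= 2 * 2 * 2 * 2 * 2 * 2 * 2 * 2 * power(2, 0)
= 2 * 2 * 2 * 2 * 2 * 2 * 2 * 2 * 1
= 256

256


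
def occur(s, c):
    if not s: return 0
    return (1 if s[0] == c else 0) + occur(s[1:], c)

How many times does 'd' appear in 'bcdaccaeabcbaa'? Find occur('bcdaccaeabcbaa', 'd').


s[0]='b' != 'd' -> 0
s[0]='c' != 'd' -> 0
s[0]='d' == 'd' -> 1
s[0]='a' != 'd' -> 0
s[0]='c' != 'd' -> 0
s[0]='c' != 'd' -> 0
s[0]='a' != 'd' -> 0
s[0]='e' != 'd' -> 0
s[0]='a' != 'd' -> 0
s[0]='b' != 'd' -> 0
s[0]='c' != 'd' -> 0
s[0]='b' != 'd' -> 0
s[0]='a' != 'd' -> 0
s[0]='a' != 'd' -> 0
Sum: 0 + 0 + 1 + 0 + 0 + 0 + 0 + 0 + 0 + 0 + 0 + 0 + 0 + 0 = 1

1


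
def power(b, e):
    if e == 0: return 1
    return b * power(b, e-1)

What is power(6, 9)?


power(6, 9)
= 6 * power(6, 8)
= 6 * 6 * power(6, 7)
= 6 * 6 * 6 * power(6, 6)
= 6 * 6 * 6 * 6 * power(6, 5)
= 6 * 6 * 6 * 6 * 6 * power(6, 4)
= 6 * 6 * 6 * 6 * 6 * 6 * power(6, 3)
= 6 * 6 * 6 * 6 * 6 * 6 * 6 * power(6, 2)
= 6 * 6 * 6 * 6 * 6 * 6 * 6 * 6 * power(6, 1)
= 6 * 6 * 6 * 6 * 6 * 6 * 6 * 6 * 6 * power(6, 0)
= 6 * 6 * 6 * 6 * 6 * 6 * 6 * 6 * 6 * 1
= 10077696

10077696


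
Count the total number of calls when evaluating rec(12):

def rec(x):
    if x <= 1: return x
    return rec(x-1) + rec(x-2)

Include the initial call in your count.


Let C(n) = total calls for rec(n)
C(0) = 1, C(1) = 1
C(2) = 1 + C(1) + C(0) = 1 + 1 + 1 = 3
C(3) = 1 + C(2) + C(1) = 1 + 3 + 1 = 5
C(4) = 1 + C(3) + C(2) = 1 + 5 + 3 = 9
C(5) = 1 + C(4) + C(3) = 1 + 9 + 5 = 15
C(6) = 1 + C(5) + C(4) = 1 + 15 + 9 = 25
C(7) = 1 + C(6) + C(5) = 1 + 25 + 15 = 41
C(8) = 1 + C(7) + C(6) = 1 + 41 + 25 = 67
C(9) = 1 + C(8) + C(7) = 1 + 67 + 41 = 109
C(10) = 1 + C(9) + C(8) = 1 + 109 + 67 = 177
C(11) = 1 + C(10) + C(9) = 1 + 177 + 109 = 287
C(12) = 1 + C(11) + C(10) = 1 + 287 + 177 = 465

465


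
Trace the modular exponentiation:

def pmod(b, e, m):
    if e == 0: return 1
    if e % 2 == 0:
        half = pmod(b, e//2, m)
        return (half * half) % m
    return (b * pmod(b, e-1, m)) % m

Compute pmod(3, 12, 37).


pmod(3, 12, 37): e is even, compute pmod(3, 6, 37)
  pmod(3, 6, 37): e is even, compute pmod(3, 3, 37)
    pmod(3, 3, 37): e is odd, compute pmod(3, 2, 37)
      pmod(3, 2, 37): e is even, compute pmod(3, 1, 37)
        pmod(3, 1, 37): e is odd, compute pmod(3, 0, 37)
          pmod(3, 0, 37) = 1
        (3 * 1) % 37 = 3
      half=3, (3*3) % 37 = 9
    (3 * 9) % 37 = 27
  half=27, (27*27) % 37 = 26
half=26, (26*26) % 37 = 10

10


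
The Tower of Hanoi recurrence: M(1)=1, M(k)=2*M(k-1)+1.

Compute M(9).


M(9) = 2 * M(8) + 1
M(8) = 2 * M(7) + 1
M(7) = 2 * M(6) + 1
M(6) = 2 * M(5) + 1
M(5) = 2 * M(4) + 1
M(4) = 2 * M(3) + 1
M(3) = 2 * M(2) + 1
M(2) = 2 * M(1) + 1
M(1) = 1  (base case)
M(2) = 2 * 1 + 1 = 3
M(3) = 2 * 3 + 1 = 7
M(4) = 2 * 7 + 1 = 15
M(5) = 2 * 15 + 1 = 31
M(6) = 2 * 31 + 1 = 63
M(7) = 2 * 63 + 1 = 127
M(8) = 2 * 127 + 1 = 255
M(9) = 2 * 255 + 1 = 511

511


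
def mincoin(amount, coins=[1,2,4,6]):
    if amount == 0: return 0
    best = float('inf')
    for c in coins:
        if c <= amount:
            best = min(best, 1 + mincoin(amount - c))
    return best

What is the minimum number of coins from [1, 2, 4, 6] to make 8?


Building up with DP:
mincoin(0) = 0
mincoin(1) = min(1+mincoin(0)=1+0=1) = 1
mincoin(2) = min(1+mincoin(1)=1+1=2, 1+mincoin(0)=1+0=1) = 1
mincoin(3) = min(1+mincoin(2)=1+1=2, 1+mincoin(1)=1+1=2) = 2
mincoin(4) = min(1+mincoin(3)=1+2=3, 1+mincoin(2)=1+1=2, 1+mincoin(0)=1+0=1) = 1
mincoin(5) = min(1+mincoin(4)=1+1=2, 1+mincoin(3)=1+2=3, 1+mincoin(1)=1+1=2) = 2
mincoin(6) = min(1+mincoin(5)=1+2=3, 1+mincoin(4)=1+1=2, 1+mincoin(2)=1+1=2, 1+mincoin(0)=1+0=1) = 1
mincoin(7) = min(1+mincoin(6)=1+1=2, 1+mincoin(5)=1+2=3, 1+mincoin(3)=1+2=3, 1+mincoin(1)=1+1=2) = 2
mincoin(8) = min(1+mincoin(7)=1+2=3, 1+mincoin(6)=1+1=2, 1+mincoin(4)=1+1=2, 1+mincoin(2)=1+1=2) = 2

2


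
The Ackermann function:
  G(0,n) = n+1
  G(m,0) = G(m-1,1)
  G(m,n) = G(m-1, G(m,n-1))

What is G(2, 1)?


G(2, 1) = G(1, G(2, 0))
  G(2, 0) = G(1, 1)
    G(1, 1) = G(0, G(1, 0))
      G(1, 0) = G(0, 1)
        G(0, 1) = 2
      = G(0, 2)
      G(0, 2) = 3
  = G(1, 3)
  G(1, 3) = G(0, G(1, 2))
    G(1, 2) = G(0, G(1, 1))
      G(1, 1) = G(0, G(1, 0))
        G(1, 0) = G(0, 1)
          G(0, 1) = 2
        = G(0, 2)
        G(0, 2) = 3
      = G(0, 3)
      G(0, 3) = 4
    = G(0, 4)
    G(0, 4) = 5
Result: G(2, 1) = 5

5


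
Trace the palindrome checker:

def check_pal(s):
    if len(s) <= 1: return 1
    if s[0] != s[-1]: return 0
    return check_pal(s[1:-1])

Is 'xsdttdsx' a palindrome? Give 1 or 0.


check_pal('xsdttdsx'): s[0]='x' == s[-1]='x' -> check check_pal('sdttds')
check_pal('sdttds'): s[0]='s' == s[-1]='s' -> check check_pal('dttd')
check_pal('dttd'): s[0]='d' == s[-1]='d' -> check check_pal('tt')
check_pal('tt'): s[0]='t' == s[-1]='t' -> check check_pal('')
check_pal(''): len <= 1 -> return 1  (base case)
Result: 1 (palindrome)

1


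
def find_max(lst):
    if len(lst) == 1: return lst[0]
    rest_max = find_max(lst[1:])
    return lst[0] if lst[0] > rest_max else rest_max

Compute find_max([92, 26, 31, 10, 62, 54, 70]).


find_max([92, 26, 31, 10, 62, 54, 70]): compare 92 with find_max([26, 31, 10, 62, 54, 70])
find_max([26, 31, 10, 62, 54, 70]): compare 26 with find_max([31, 10, 62, 54, 70])
find_max([31, 10, 62, 54, 70]): compare 31 with find_max([10, 62, 54, 70])
find_max([10, 62, 54, 70]): compare 10 with find_max([62, 54, 70])
find_max([62, 54, 70]): compare 62 with find_max([54, 70])
find_max([54, 70]): compare 54 with find_max([70])
find_max([70]) = 70  (base case)
Compare 54 with 70 -> 70
Compare 62 with 70 -> 70
Compare 10 with 70 -> 70
Compare 31 with 70 -> 70
Compare 26 with 70 -> 70
Compare 92 with 70 -> 92

92


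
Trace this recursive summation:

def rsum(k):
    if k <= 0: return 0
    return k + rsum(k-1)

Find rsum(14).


rsum(14)
= 14 + 13 + 12 + 11 + 10 + 9 + 8 + 7 + 6 + 5 + 4 + 3 + 2 + 1 + rsum(0)
= 14 + 13 + 12 + 11 + 10 + 9 + 8 + 7 + 6 + 5 + 4 + 3 + 2 + 1 + 0
= 105

105


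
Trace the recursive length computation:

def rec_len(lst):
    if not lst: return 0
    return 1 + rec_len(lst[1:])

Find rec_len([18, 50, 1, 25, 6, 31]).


rec_len([18, 50, 1, 25, 6, 31]) = 1 + rec_len([50, 1, 25, 6, 31])
rec_len([50, 1, 25, 6, 31]) = 1 + rec_len([1, 25, 6, 31])
rec_len([1, 25, 6, 31]) = 1 + rec_len([25, 6, 31])
rec_len([25, 6, 31]) = 1 + rec_len([6, 31])
rec_len([6, 31]) = 1 + rec_len([31])
rec_len([31]) = 1 + rec_len([])
rec_len([]) = 0  (base case)
Unwinding: 1 + 1 + 1 + 1 + 1 + 1 + 0 = 6

6


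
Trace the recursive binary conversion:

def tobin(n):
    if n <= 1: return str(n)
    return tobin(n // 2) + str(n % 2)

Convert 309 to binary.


tobin(309) = tobin(154) + '1'
tobin(154) = tobin(77) + '0'
tobin(77) = tobin(38) + '1'
tobin(38) = tobin(19) + '0'
tobin(19) = tobin(9) + '1'
tobin(9) = tobin(4) + '1'
tobin(4) = tobin(2) + '0'
tobin(2) = tobin(1) + '0'
tobin(1) = '1'  (base case)
Concatenating: '1' + '0' + '0' + '1' + '1' + '0' + '1' + '0' + '1' = '100110101'

100110101


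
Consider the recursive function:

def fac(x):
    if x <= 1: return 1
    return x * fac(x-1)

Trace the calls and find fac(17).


fac(17)
= 17 * fac(16)
= 17 * 16 * fac(15)
= 17 * 16 * 15 * fac(14)
= 17 * 16 * 15 * 14 * fac(13)
= 17 * 16 * 15 * 14 * 13 * fac(12)
= 17 * 16 * 15 * 14 * 13 * 12 * fac(11)
= 17 * 16 * 15 * 14 * 13 * 12 * 11 * fac(10)
= 17 * 16 * 15 * 14 * 13 * 12 * 11 * 10 * fac(9)
= 17 * 16 * 15 * 14 * 13 * 12 * 11 * 10 * 9 * fac(8)
= 17 * 16 * 15 * 14 * 13 * 12 * 11 * 10 * 9 * 8 * fac(7)
= 17 * 16 * 15 * 14 * 13 * 12 * 11 * 10 * 9 * 8 * 7 * fac(6)
= 17 * 16 * 15 * 14 * 13 * 12 * 11 * 10 * 9 * 8 * 7 * 6 * fac(5)
= 17 * 16 * 15 * 14 * 13 * 12 * 11 * 10 * 9 * 8 * 7 * 6 * 5 * fac(4)
= 17 * 16 * 15 * 14 * 13 * 12 * 11 * 10 * 9 * 8 * 7 * 6 * 5 * 4 * fac(3)
= 17 * 16 * 15 * 14 * 13 * 12 * 11 * 10 * 9 * 8 * 7 * 6 * 5 * 4 * 3 * fac(2)
= 17 * 16 * 15 * 14 * 13 * 12 * 11 * 10 * 9 * 8 * 7 * 6 * 5 * 4 * 3 * 2 * fac(1)
= 17 * 16 * 15 * 14 * 13 * 12 * 11 * 10 * 9 * 8 * 7 * 6 * 5 * 4 * 3 * 2 * 1
= 355687428096000

355687428096000


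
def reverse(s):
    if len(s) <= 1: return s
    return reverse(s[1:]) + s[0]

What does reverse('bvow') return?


reverse('bvow') = reverse('vow') + 'b'
reverse('vow') = reverse('ow') + 'v'
reverse('ow') = reverse('w') + 'o'
reverse('w') = 'w'  (base case)
Concatenating: 'w' + 'o' + 'v' + 'b' = 'wovb'

wovb


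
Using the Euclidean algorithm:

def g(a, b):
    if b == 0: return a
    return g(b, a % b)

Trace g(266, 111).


g(266, 111) = g(111, 44)
g(111, 44) = g(44, 23)
g(44, 23) = g(23, 21)
g(23, 21) = g(21, 2)
g(21, 2) = g(2, 1)
g(2, 1) = g(1, 0)
g(1, 0) = 1  (base case)

1


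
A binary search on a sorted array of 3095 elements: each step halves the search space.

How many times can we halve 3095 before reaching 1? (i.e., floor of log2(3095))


3095 / 2 = 1547
1547 / 2 = 773
773 / 2 = 386
386 / 2 = 193
193 / 2 = 96
96 / 2 = 48
48 / 2 = 24
24 / 2 = 12
12 / 2 = 6
6 / 2 = 3
3 / 2 = 1
Reached 1 after 11 halvings

11


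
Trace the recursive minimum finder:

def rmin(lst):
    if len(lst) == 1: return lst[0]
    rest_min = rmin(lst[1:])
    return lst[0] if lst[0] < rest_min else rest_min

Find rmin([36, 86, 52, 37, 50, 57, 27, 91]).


rmin([36, 86, 52, 37, 50, 57, 27, 91]): compare 36 with rmin([86, 52, 37, 50, 57, 27, 91])
rmin([86, 52, 37, 50, 57, 27, 91]): compare 86 with rmin([52, 37, 50, 57, 27, 91])
rmin([52, 37, 50, 57, 27, 91]): compare 52 with rmin([37, 50, 57, 27, 91])
rmin([37, 50, 57, 27, 91]): compare 37 with rmin([50, 57, 27, 91])
rmin([50, 57, 27, 91]): compare 50 with rmin([57, 27, 91])
rmin([57, 27, 91]): compare 57 with rmin([27, 91])
rmin([27, 91]): compare 27 with rmin([91])
rmin([91]) = 91  (base case)
Compare 27 with 91 -> 27
Compare 57 with 27 -> 27
Compare 50 with 27 -> 27
Compare 37 with 27 -> 27
Compare 52 with 27 -> 27
Compare 86 with 27 -> 27
Compare 36 with 27 -> 27

27


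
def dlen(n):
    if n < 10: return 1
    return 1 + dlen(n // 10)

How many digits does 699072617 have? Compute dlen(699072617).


dlen(699072617) = 1 + dlen(69907261)
dlen(69907261) = 1 + dlen(6990726)
dlen(6990726) = 1 + dlen(699072)
dlen(699072) = 1 + dlen(69907)
dlen(69907) = 1 + dlen(6990)
dlen(6990) = 1 + dlen(699)
dlen(699) = 1 + dlen(69)
dlen(69) = 1 + dlen(6)
dlen(6) = 1  (base case: 6 < 10)
Unwinding: 1 + 1 + 1 + 1 + 1 + 1 + 1 + 1 + 1 = 9

9


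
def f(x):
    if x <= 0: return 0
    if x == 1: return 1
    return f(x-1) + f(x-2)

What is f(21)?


Computing f(21) bottom-up:
f(0) = 0
f(1) = 1
f(2) = f(1) + f(0) = 1 + 0 = 1
f(3) = f(2) + f(1) = 1 + 1 = 2
f(4) = f(3) + f(2) = 2 + 1 = 3
f(5) = f(4) + f(3) = 3 + 2 = 5
f(6) = f(5) + f(4) = 5 + 3 = 8
f(7) = f(6) + f(5) = 8 + 5 = 13
f(8) = f(7) + f(6) = 13 + 8 = 21
f(9) = f(8) + f(7) = 21 + 13 = 34
f(10) = f(9) + f(8) = 34 + 21 = 55
f(11) = f(10) + f(9) = 55 + 34 = 89
f(12) = f(11) + f(10) = 89 + 55 = 144
f(13) = f(12) + f(11) = 144 + 89 = 233
f(14) = f(13) + f(12) = 233 + 144 = 377
f(15) = f(14) + f(13) = 377 + 233 = 610
f(16) = f(15) + f(14) = 610 + 377 = 987
f(17) = f(16) + f(15) = 987 + 610 = 1597
f(18) = f(17) + f(16) = 1597 + 987 = 2584
f(19) = f(18) + f(17) = 2584 + 1597 = 4181
f(20) = f(19) + f(18) = 4181 + 2584 = 6765
f(21) = f(20) + f(19) = 6765 + 4181 = 10946

10946


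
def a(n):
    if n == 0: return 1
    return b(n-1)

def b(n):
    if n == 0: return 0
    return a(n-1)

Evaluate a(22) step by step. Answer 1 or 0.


a(22) = b(21)
b(21) = a(20)
a(20) = b(19)
b(19) = a(18)
a(18) = b(17)
b(17) = a(16)
a(16) = b(15)
b(15) = a(14)
a(14) = b(13)
b(13) = a(12)
a(12) = b(11)
b(11) = a(10)
a(10) = b(9)
b(9) = a(8)
a(8) = b(7)
b(7) = a(6)
a(6) = b(5)
b(5) = a(4)
a(4) = b(3)
b(3) = a(2)
a(2) = b(1)
b(1) = a(0)
a(0) = 1  (base case)
Result: 1

1


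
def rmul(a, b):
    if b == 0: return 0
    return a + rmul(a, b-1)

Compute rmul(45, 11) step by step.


rmul(45, 11) = 45 + rmul(45, 10)
rmul(45, 10) = 45 + rmul(45, 9)
rmul(45, 9) = 45 + rmul(45, 8)
rmul(45, 8) = 45 + rmul(45, 7)
rmul(45, 7) = 45 + rmul(45, 6)
rmul(45, 6) = 45 + rmul(45, 5)
rmul(45, 5) = 45 + rmul(45, 4)
rmul(45, 4) = 45 + rmul(45, 3)
rmul(45, 3) = 45 + rmul(45, 2)
rmul(45, 2) = 45 + rmul(45, 1)
rmul(45, 1) = 45 + rmul(45, 0)
rmul(45, 0) = 0  (base case)
Total: 45 + 45 + 45 + 45 + 45 + 45 + 45 + 45 + 45 + 45 + 45 + 0 = 495

495


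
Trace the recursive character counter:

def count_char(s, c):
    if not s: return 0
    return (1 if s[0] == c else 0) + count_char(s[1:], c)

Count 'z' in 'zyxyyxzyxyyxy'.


s[0]='z' == 'z' -> 1
s[0]='y' != 'z' -> 0
s[0]='x' != 'z' -> 0
s[0]='y' != 'z' -> 0
s[0]='y' != 'z' -> 0
s[0]='x' != 'z' -> 0
s[0]='z' == 'z' -> 1
s[0]='y' != 'z' -> 0
s[0]='x' != 'z' -> 0
s[0]='y' != 'z' -> 0
s[0]='y' != 'z' -> 0
s[0]='x' != 'z' -> 0
s[0]='y' != 'z' -> 0
Sum: 1 + 0 + 0 + 0 + 0 + 0 + 1 + 0 + 0 + 0 + 0 + 0 + 0 = 2

2


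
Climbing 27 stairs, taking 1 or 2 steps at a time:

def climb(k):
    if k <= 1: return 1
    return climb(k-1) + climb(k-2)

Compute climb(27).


Building up from base cases:
climb(0) = 1
climb(1) = 1
climb(2) = climb(1) + climb(0) = 1 + 1 = 2
climb(3) = climb(2) + climb(1) = 2 + 1 = 3
climb(4) = climb(3) + climb(2) = 3 + 2 = 5
climb(5) = climb(4) + climb(3) = 5 + 3 = 8
climb(6) = climb(5) + climb(4) = 8 + 5 = 13
climb(7) = climb(6) + climb(5) = 13 + 8 = 21
climb(8) = climb(7) + climb(6) = 21 + 13 = 34
climb(9) = climb(8) + climb(7) = 34 + 21 = 55
climb(10) = climb(9) + climb(8) = 55 + 34 = 89
climb(11) = climb(10) + climb(9) = 89 + 55 = 144
climb(12) = climb(11) + climb(10) = 144 + 89 = 233
climb(13) = climb(12) + climb(11) = 233 + 144 = 377
climb(14) = climb(13) + climb(12) = 377 + 233 = 610
climb(15) = climb(14) + climb(13) = 610 + 377 = 987
climb(16) = climb(15) + climb(14) = 987 + 610 = 1597
climb(17) = climb(16) + climb(15) = 1597 + 987 = 2584
climb(18) = climb(17) + climb(16) = 2584 + 1597 = 4181
climb(19) = climb(18) + climb(17) = 4181 + 2584 = 6765
climb(20) = climb(19) + climb(18) = 6765 + 4181 = 10946
climb(21) = climb(20) + climb(19) = 10946 + 6765 = 17711
climb(22) = climb(21) + climb(20) = 17711 + 10946 = 28657
climb(23) = climb(22) + climb(21) = 28657 + 17711 = 46368
climb(24) = climb(23) + climb(22) = 46368 + 28657 = 75025
climb(25) = climb(24) + climb(23) = 75025 + 46368 = 121393
climb(26) = climb(25) + climb(24) = 121393 + 75025 = 196418
climb(27) = climb(26) + climb(25) = 196418 + 121393 = 317811

317811


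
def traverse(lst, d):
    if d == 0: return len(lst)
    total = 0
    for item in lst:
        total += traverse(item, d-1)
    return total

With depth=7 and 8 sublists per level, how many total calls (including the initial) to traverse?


At depth 0 (root): 1 call
At depth 1: each of 1 parents calls traverse on 8 children = 8 calls
At depth 2: each of 8 parents calls traverse on 8 children = 64 calls
At depth 3: each of 64 parents calls traverse on 8 children = 512 calls
At depth 4: each of 512 parents calls traverse on 8 children = 4096 calls
At depth 5: each of 4096 parents calls traverse on 8 children = 32768 calls
At depth 6: each of 32768 parents calls traverse on 8 children = 262144 calls
At depth 7: each of 262144 parents calls traverse on 8 children = 2097152 calls
Total: 1 + 8 + 64 + 512 + 4096 + 32768 + 262144 + 2097152 = 2396745

2396745


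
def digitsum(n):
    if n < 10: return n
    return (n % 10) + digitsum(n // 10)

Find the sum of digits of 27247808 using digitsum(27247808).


digitsum(27247808) = 8 + digitsum(2724780)
digitsum(2724780) = 0 + digitsum(272478)
digitsum(272478) = 8 + digitsum(27247)
digitsum(27247) = 7 + digitsum(2724)
digitsum(2724) = 4 + digitsum(272)
digitsum(272) = 2 + digitsum(27)
digitsum(27) = 7 + digitsum(2)
digitsum(2) = 2  (base case)
Total: 8 + 0 + 8 + 7 + 4 + 2 + 7 + 2 = 38

38


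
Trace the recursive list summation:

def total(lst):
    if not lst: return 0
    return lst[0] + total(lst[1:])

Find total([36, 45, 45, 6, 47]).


total([36, 45, 45, 6, 47]) = 36 + total([45, 45, 6, 47])
total([45, 45, 6, 47]) = 45 + total([45, 6, 47])
total([45, 6, 47]) = 45 + total([6, 47])
total([6, 47]) = 6 + total([47])
total([47]) = 47 + total([])
total([]) = 0  (base case)
Total: 36 + 45 + 45 + 6 + 47 + 0 = 179

179


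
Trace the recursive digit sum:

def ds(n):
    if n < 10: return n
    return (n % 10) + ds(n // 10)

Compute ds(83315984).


ds(83315984) = 4 + ds(8331598)
ds(8331598) = 8 + ds(833159)
ds(833159) = 9 + ds(83315)
ds(83315) = 5 + ds(8331)
ds(8331) = 1 + ds(833)
ds(833) = 3 + ds(83)
ds(83) = 3 + ds(8)
ds(8) = 8  (base case)
Total: 4 + 8 + 9 + 5 + 1 + 3 + 3 + 8 = 41

41


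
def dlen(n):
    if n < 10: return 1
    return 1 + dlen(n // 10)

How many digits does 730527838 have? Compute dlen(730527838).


dlen(730527838) = 1 + dlen(73052783)
dlen(73052783) = 1 + dlen(7305278)
dlen(7305278) = 1 + dlen(730527)
dlen(730527) = 1 + dlen(73052)
dlen(73052) = 1 + dlen(7305)
dlen(7305) = 1 + dlen(730)
dlen(730) = 1 + dlen(73)
dlen(73) = 1 + dlen(7)
dlen(7) = 1  (base case: 7 < 10)
Unwinding: 1 + 1 + 1 + 1 + 1 + 1 + 1 + 1 + 1 = 9

9


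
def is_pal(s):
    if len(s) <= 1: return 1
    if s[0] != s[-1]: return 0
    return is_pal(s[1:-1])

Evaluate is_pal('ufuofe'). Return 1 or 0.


is_pal('ufuofe'): s[0]='u' != s[-1]='e' -> return 0
Result: 0 (not a palindrome)

0


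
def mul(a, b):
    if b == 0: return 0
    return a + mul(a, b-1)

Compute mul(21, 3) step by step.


mul(21, 3) = 21 + mul(21, 2)
mul(21, 2) = 21 + mul(21, 1)
mul(21, 1) = 21 + mul(21, 0)
mul(21, 0) = 0  (base case)
Total: 21 + 21 + 21 + 0 = 63

63


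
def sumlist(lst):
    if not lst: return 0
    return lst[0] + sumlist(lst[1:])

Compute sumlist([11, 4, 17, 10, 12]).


sumlist([11, 4, 17, 10, 12]) = 11 + sumlist([4, 17, 10, 12])
sumlist([4, 17, 10, 12]) = 4 + sumlist([17, 10, 12])
sumlist([17, 10, 12]) = 17 + sumlist([10, 12])
sumlist([10, 12]) = 10 + sumlist([12])
sumlist([12]) = 12 + sumlist([])
sumlist([]) = 0  (base case)
Total: 11 + 4 + 17 + 10 + 12 + 0 = 54

54


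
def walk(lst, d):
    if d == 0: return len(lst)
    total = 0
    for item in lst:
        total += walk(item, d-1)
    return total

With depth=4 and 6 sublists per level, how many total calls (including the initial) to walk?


At depth 0 (root): 1 call
At depth 1: each of 1 parents calls walk on 6 children = 6 calls
At depth 2: each of 6 parents calls walk on 6 children = 36 calls
At depth 3: each of 36 parents calls walk on 6 children = 216 calls
At depth 4: each of 216 parents calls walk on 6 children = 1296 calls
Total: 1 + 6 + 36 + 216 + 1296 = 1555

1555


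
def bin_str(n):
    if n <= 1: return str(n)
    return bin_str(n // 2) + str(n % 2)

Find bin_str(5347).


bin_str(5347) = bin_str(2673) + '1'
bin_str(2673) = bin_str(1336) + '1'
bin_str(1336) = bin_str(668) + '0'
bin_str(668) = bin_str(334) + '0'
bin_str(334) = bin_str(167) + '0'
bin_str(167) = bin_str(83) + '1'
bin_str(83) = bin_str(41) + '1'
bin_str(41) = bin_str(20) + '1'
bin_str(20) = bin_str(10) + '0'
bin_str(10) = bin_str(5) + '0'
bin_str(5) = bin_str(2) + '1'
bin_str(2) = bin_str(1) + '0'
bin_str(1) = '1'  (base case)
Concatenating: '1' + '0' + '1' + '0' + '0' + '1' + '1' + '1' + '0' + '0' + '0' + '1' + '1' = '1010011100011'

1010011100011


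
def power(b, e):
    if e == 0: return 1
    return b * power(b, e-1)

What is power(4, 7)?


power(4, 7)
= 4 * power(4, 6)
= 4 * 4 * power(4, 5)
= 4 * 4 * 4 * power(4, 4)
= 4 * 4 * 4 * 4 * power(4, 3)
= 4 * 4 * 4 * 4 * 4 * power(4, 2)
= 4 * 4 * 4 * 4 * 4 * 4 * power(4, 1)
= 4 * 4 * 4 * 4 * 4 * 4 * 4 * power(4, 0)
= 4 * 4 * 4 * 4 * 4 * 4 * 4 * 1
= 16384

16384


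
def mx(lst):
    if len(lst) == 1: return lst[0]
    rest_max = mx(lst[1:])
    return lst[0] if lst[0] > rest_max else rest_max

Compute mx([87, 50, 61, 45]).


mx([87, 50, 61, 45]): compare 87 with mx([50, 61, 45])
mx([50, 61, 45]): compare 50 with mx([61, 45])
mx([61, 45]): compare 61 with mx([45])
mx([45]) = 45  (base case)
Compare 61 with 45 -> 61
Compare 50 with 61 -> 61
Compare 87 with 61 -> 87

87


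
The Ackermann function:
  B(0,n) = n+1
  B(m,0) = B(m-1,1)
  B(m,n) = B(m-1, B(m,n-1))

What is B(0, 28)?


B(0, 28) = 29
Result: B(0, 28) = 29

29


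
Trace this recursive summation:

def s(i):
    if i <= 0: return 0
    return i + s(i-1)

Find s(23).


s(23)
= 23 + 22 + 21 + 20 + 19 + 18 + 17 + 16 + 15 + 14 + 13 + 12 + 11 + 10 + 9 + 8 + 7 + 6 + 5 + 4 + 3 + 2 + 1 + s(0)
= 23 + 22 + 21 + 20 + 19 + 18 + 17 + 16 + 15 + 14 + 13 + 12 + 11 + 10 + 9 + 8 + 7 + 6 + 5 + 4 + 3 + 2 + 1 + 0
= 276

276


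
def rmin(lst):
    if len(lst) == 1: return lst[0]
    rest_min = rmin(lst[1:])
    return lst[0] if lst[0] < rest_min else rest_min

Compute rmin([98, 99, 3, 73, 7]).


rmin([98, 99, 3, 73, 7]): compare 98 with rmin([99, 3, 73, 7])
rmin([99, 3, 73, 7]): compare 99 with rmin([3, 73, 7])
rmin([3, 73, 7]): compare 3 with rmin([73, 7])
rmin([73, 7]): compare 73 with rmin([7])
rmin([7]) = 7  (base case)
Compare 73 with 7 -> 7
Compare 3 with 7 -> 3
Compare 99 with 3 -> 3
Compare 98 with 3 -> 3

3


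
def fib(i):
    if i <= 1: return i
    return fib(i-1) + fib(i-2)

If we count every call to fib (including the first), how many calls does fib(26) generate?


Let C(n) = total calls for fib(n)
C(0) = 1, C(1) = 1
C(2) = 1 + C(1) + C(0) = 1 + 1 + 1 = 3
C(3) = 1 + C(2) + C(1) = 1 + 3 + 1 = 5
C(4) = 1 + C(3) + C(2) = 1 + 5 + 3 = 9
C(5) = 1 + C(4) + C(3) = 1 + 9 + 5 = 15
C(6) = 1 + C(5) + C(4) = 1 + 15 + 9 = 25
C(7) = 1 + C(6) + C(5) = 1 + 25 + 15 = 41
C(8) = 1 + C(7) + C(6) = 1 + 41 + 25 = 67
C(9) = 1 + C(8) + C(7) = 1 + 67 + 41 = 109
C(10) = 1 + C(9) + C(8) = 1 + 109 + 67 = 177
C(11) = 1 + C(10) + C(9) = 1 + 177 + 109 = 287
C(12) = 1 + C(11) + C(10) = 1 + 287 + 177 = 465
C(13) = 1 + C(12) + C(11) = 1 + 465 + 287 = 753
C(14) = 1 + C(13) + C(12) = 1 + 753 + 465 = 1219
C(15) = 1 + C(14) + C(13) = 1 + 1219 + 753 = 1973
C(16) = 1 + C(15) + C(14) = 1 + 1973 + 1219 = 3193
C(17) = 1 + C(16) + C(15) = 1 + 3193 + 1973 = 5167
C(18) = 1 + C(17) + C(16) = 1 + 5167 + 3193 = 8361
C(19) = 1 + C(18) + C(17) = 1 + 8361 + 5167 = 13529
C(20) = 1 + C(19) + C(18) = 1 + 13529 + 8361 = 21891
C(21) = 1 + C(20) + C(19) = 1 + 21891 + 13529 = 35421
C(22) = 1 + C(21) + C(20) = 1 + 35421 + 21891 = 57313
C(23) = 1 + C(22) + C(21) = 1 + 57313 + 35421 = 92735
C(24) = 1 + C(23) + C(22) = 1 + 92735 + 57313 = 150049
C(25) = 1 + C(24) + C(23) = 1 + 150049 + 92735 = 242785
C(26) = 1 + C(25) + C(24) = 1 + 242785 + 150049 = 392835

392835


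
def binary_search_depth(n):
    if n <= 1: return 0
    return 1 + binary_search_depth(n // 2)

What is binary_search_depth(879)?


879 / 2 = 439
439 / 2 = 219
219 / 2 = 109
109 / 2 = 54
54 / 2 = 27
27 / 2 = 13
13 / 2 = 6
6 / 2 = 3
3 / 2 = 1
Reached 1 after 9 halvings

9


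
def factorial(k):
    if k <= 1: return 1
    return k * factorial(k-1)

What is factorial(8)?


factorial(8)
= 8 * factorial(7)
= 8 * 7 * factorial(6)
= 8 * 7 * 6 * factorial(5)
= 8 * 7 * 6 * 5 * factorial(4)
= 8 * 7 * 6 * 5 * 4 * factorial(3)
= 8 * 7 * 6 * 5 * 4 * 3 * factorial(2)
= 8 * 7 * 6 * 5 * 4 * 3 * 2 * factorial(1)
= 8 * 7 * 6 * 5 * 4 * 3 * 2 * 1
= 40320

40320


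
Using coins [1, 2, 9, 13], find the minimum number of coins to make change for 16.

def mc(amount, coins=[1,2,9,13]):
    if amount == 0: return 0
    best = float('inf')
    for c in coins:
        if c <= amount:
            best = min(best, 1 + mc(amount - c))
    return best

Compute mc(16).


Building up with DP:
mc(0) = 0
mc(1) = min(1+mc(0)=1+0=1) = 1
mc(2) = min(1+mc(1)=1+1=2, 1+mc(0)=1+0=1) = 1
mc(3) = min(1+mc(2)=1+1=2, 1+mc(1)=1+1=2) = 2
mc(4) = min(1+mc(3)=1+2=3, 1+mc(2)=1+1=2) = 2
mc(5) = min(1+mc(4)=1+2=3, 1+mc(3)=1+2=3) = 3
mc(6) = min(1+mc(5)=1+3=4, 1+mc(4)=1+2=3) = 3
mc(7) = min(1+mc(6)=1+3=4, 1+mc(5)=1+3=4) = 4
mc(8) = min(1+mc(7)=1+4=5, 1+mc(6)=1+3=4) = 4
mc(9) = min(1+mc(8)=1+4=5, 1+mc(7)=1+4=5, 1+mc(0)=1+0=1) = 1
mc(10) = min(1+mc(9)=1+1=2, 1+mc(8)=1+4=5, 1+mc(1)=1+1=2) = 2
mc(11) = min(1+mc(10)=1+2=3, 1+mc(9)=1+1=2, 1+mc(2)=1+1=2) = 2
mc(12) = min(1+mc(11)=1+2=3, 1+mc(10)=1+2=3, 1+mc(3)=1+2=3) = 3
mc(13) = min(1+mc(12)=1+3=4, 1+mc(11)=1+2=3, 1+mc(4)=1+2=3, 1+mc(0)=1+0=1) = 1
mc(14) = min(1+mc(13)=1+1=2, 1+mc(12)=1+3=4, 1+mc(5)=1+3=4, 1+mc(1)=1+1=2) = 2
mc(15) = min(1+mc(14)=1+2=3, 1+mc(13)=1+1=2, 1+mc(6)=1+3=4, 1+mc(2)=1+1=2) = 2
mc(16) = min(1+mc(15)=1+2=3, 1+mc(14)=1+2=3, 1+mc(7)=1+4=5, 1+mc(3)=1+2=3) = 3

3


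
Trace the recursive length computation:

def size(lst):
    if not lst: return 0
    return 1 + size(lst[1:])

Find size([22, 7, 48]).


size([22, 7, 48]) = 1 + size([7, 48])
size([7, 48]) = 1 + size([48])
size([48]) = 1 + size([])
size([]) = 0  (base case)
Unwinding: 1 + 1 + 1 + 0 = 3

3


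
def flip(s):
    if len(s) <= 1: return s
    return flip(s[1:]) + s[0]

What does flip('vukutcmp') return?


flip('vukutcmp') = flip('ukutcmp') + 'v'
flip('ukutcmp') = flip('kutcmp') + 'u'
flip('kutcmp') = flip('utcmp') + 'k'
flip('utcmp') = flip('tcmp') + 'u'
flip('tcmp') = flip('cmp') + 't'
flip('cmp') = flip('mp') + 'c'
flip('mp') = flip('p') + 'm'
flip('p') = 'p'  (base case)
Concatenating: 'p' + 'm' + 'c' + 't' + 'u' + 'k' + 'u' + 'v' = 'pmctukuv'

pmctukuv


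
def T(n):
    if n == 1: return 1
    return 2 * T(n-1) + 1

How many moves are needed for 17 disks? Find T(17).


T(17) = 2 * T(16) + 1
T(16) = 2 * T(15) + 1
T(15) = 2 * T(14) + 1
T(14) = 2 * T(13) + 1
T(13) = 2 * T(12) + 1
T(12) = 2 * T(11) + 1
T(11) = 2 * T(10) + 1
T(10) = 2 * T(9) + 1
T(9) = 2 * T(8) + 1
T(8) = 2 * T(7) + 1
T(7) = 2 * T(6) + 1
T(6) = 2 * T(5) + 1
T(5) = 2 * T(4) + 1
T(4) = 2 * T(3) + 1
T(3) = 2 * T(2) + 1
T(2) = 2 * T(1) + 1
T(1) = 1  (base case)
T(2) = 2 * 1 + 1 = 3
T(3) = 2 * 3 + 1 = 7
T(4) = 2 * 7 + 1 = 15
T(5) = 2 * 15 + 1 = 31
T(6) = 2 * 31 + 1 = 63
T(7) = 2 * 63 + 1 = 127
T(8) = 2 * 127 + 1 = 255
T(9) = 2 * 255 + 1 = 511
T(10) = 2 * 511 + 1 = 1023
T(11) = 2 * 1023 + 1 = 2047
T(12) = 2 * 2047 + 1 = 4095
T(13) = 2 * 4095 + 1 = 8191
T(14) = 2 * 8191 + 1 = 16383
T(15) = 2 * 16383 + 1 = 32767
T(16) = 2 * 32767 + 1 = 65535
T(17) = 2 * 65535 + 1 = 131071

131071


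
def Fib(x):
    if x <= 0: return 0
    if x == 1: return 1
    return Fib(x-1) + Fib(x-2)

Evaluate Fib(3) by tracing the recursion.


Computing Fib(3) bottom-up:
Fib(0) = 0
Fib(1) = 1
Fib(2) = Fib(1) + Fib(0) = 1 + 0 = 1
Fib(3) = Fib(2) + Fib(1) = 1 + 1 = 2

2


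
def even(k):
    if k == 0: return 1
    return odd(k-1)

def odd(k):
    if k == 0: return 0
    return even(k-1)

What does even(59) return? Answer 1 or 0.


even(59) = odd(58)
odd(58) = even(57)
even(57) = odd(56)
odd(56) = even(55)
even(55) = odd(54)
odd(54) = even(53)
even(53) = odd(52)
odd(52) = even(51)
even(51) = odd(50)
odd(50) = even(49)
even(49) = odd(48)
odd(48) = even(47)
even(47) = odd(46)
odd(46) = even(45)
even(45) = odd(44)
odd(44) = even(43)
even(43) = odd(42)
odd(42) = even(41)
even(41) = odd(40)
odd(40) = even(39)
even(39) = odd(38)
odd(38) = even(37)
even(37) = odd(36)
odd(36) = even(35)
even(35) = odd(34)
odd(34) = even(33)
even(33) = odd(32)
odd(32) = even(31)
even(31) = odd(30)
odd(30) = even(29)
even(29) = odd(28)
odd(28) = even(27)
even(27) = odd(26)
odd(26) = even(25)
even(25) = odd(24)
odd(24) = even(23)
even(23) = odd(22)
odd(22) = even(21)
even(21) = odd(20)
odd(20) = even(19)
even(19) = odd(18)
odd(18) = even(17)
even(17) = odd(16)
odd(16) = even(15)
even(15) = odd(14)
odd(14) = even(13)
even(13) = odd(12)
odd(12) = even(11)
even(11) = odd(10)
odd(10) = even(9)
even(9) = odd(8)
odd(8) = even(7)
even(7) = odd(6)
odd(6) = even(5)
even(5) = odd(4)
odd(4) = even(3)
even(3) = odd(2)
odd(2) = even(1)
even(1) = odd(0)
odd(0) = 0  (base case)
Result: 0

0
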